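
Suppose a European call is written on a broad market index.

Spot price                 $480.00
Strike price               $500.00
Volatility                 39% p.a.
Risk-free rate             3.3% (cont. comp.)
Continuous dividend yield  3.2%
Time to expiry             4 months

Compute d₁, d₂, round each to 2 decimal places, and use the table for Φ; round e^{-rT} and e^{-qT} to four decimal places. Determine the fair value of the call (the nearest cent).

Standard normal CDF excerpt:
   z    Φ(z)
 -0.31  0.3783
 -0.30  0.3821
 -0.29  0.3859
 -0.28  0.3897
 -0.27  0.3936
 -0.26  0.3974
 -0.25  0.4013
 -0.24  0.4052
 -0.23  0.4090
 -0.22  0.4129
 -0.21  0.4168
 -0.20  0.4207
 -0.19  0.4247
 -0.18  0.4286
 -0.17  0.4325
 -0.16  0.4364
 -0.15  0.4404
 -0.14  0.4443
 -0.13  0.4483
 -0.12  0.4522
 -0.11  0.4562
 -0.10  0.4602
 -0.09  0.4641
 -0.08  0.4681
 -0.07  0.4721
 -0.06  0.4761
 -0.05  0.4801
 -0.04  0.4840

σ√T = 0.39 × 0.5774 = 0.2252
d₁ = [ln(480/500) + (0.033 − 0.032 + ½·0.39²)·0.3333] / (σ√T) = (-0.0408 + 0.0257) / 0.2252 = -0.0672 ⇒ -0.07
d₂ = -0.0672 − 0.2252 = -0.2924 ⇒ -0.29
e^(−qT) = e^(−0.032·0.3333) = 0.9894;  e^(−rT) = e^(−0.033·0.3333) = 0.9891
C = 480·0.9894·N(-0.07) − 500·0.9891·N(-0.29) = 480·0.9894·0.4721 − 500·0.9891·0.3859 = 224.2060 − 190.8468 = 33.3591

$33.36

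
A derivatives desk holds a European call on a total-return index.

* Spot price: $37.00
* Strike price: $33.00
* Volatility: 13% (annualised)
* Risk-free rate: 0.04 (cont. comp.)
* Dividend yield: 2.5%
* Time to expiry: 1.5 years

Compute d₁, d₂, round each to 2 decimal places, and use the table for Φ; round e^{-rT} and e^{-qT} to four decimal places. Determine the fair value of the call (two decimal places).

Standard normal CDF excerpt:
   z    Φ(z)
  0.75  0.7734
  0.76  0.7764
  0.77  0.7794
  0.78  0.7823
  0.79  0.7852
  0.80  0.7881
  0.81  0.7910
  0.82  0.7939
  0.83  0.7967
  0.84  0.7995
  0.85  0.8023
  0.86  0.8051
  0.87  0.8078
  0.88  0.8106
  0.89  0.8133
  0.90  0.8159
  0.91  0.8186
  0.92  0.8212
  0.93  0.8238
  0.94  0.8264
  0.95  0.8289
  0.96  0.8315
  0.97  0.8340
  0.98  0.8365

σ√T = 0.13·√1.5 = 0.1592
d₁ = [ln(37/33) + (0.04 − 0.025 + ½·0.13²)·1.5] / (σ√T) = (0.1144 + 0.0352) / 0.1592 = 0.9395 which rounds to 0.94
d₂ = 0.9395 − 0.1592 = 0.7803 which rounds to 0.78
e^(−qT) = e^(−0.025·1.5) = 0.9632;  e^(−rT) = e^(−0.04·1.5) = 0.9418
N(d₁) = N(0.94) = 0.8264;  N(d₂) = N(0.78) = 0.7823
C = 37·0.9632·0.8264 − 33·0.9418·0.7823 = 29.4516 − 24.3134 = 5.1382

$5.14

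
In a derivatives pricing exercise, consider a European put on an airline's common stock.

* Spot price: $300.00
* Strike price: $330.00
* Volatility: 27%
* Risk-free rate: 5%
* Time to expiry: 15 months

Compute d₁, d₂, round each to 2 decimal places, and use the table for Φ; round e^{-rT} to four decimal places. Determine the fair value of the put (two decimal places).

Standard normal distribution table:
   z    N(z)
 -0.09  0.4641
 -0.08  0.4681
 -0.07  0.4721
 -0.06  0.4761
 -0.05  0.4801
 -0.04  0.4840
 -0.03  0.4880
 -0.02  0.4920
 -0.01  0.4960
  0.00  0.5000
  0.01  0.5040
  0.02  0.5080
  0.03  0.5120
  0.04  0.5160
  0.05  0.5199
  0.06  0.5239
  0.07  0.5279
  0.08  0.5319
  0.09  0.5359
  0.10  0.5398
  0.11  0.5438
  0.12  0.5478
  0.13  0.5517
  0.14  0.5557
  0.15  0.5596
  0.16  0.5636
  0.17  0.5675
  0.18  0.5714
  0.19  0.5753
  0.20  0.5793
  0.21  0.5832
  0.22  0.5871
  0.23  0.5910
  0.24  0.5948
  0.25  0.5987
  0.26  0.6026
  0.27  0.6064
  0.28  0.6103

$41.61

T = 1.25;  σ√T = 0.3019
ln(S/K) + (r + σ²/2)T = ln(300/330) + (0.05 + 0.27²/2)·1.25 = -0.0953 + 0.1081 = 0.0128
d₁ = 0.0128 / 0.3019 = 0.0422 ≈ 0.04
d₂ = d₁ − σ√T = 0.0422 − 0.3019 = -0.2596 ≈ -0.26
exp(−rT) = exp(−0.05·1.25) = 0.9394
P = 330·0.9394·N(0.26) − 300·N(-0.04) = 330·0.9394·0.6026 − 300·0.4840 = 186.8072 − 145.2000 = 41.6072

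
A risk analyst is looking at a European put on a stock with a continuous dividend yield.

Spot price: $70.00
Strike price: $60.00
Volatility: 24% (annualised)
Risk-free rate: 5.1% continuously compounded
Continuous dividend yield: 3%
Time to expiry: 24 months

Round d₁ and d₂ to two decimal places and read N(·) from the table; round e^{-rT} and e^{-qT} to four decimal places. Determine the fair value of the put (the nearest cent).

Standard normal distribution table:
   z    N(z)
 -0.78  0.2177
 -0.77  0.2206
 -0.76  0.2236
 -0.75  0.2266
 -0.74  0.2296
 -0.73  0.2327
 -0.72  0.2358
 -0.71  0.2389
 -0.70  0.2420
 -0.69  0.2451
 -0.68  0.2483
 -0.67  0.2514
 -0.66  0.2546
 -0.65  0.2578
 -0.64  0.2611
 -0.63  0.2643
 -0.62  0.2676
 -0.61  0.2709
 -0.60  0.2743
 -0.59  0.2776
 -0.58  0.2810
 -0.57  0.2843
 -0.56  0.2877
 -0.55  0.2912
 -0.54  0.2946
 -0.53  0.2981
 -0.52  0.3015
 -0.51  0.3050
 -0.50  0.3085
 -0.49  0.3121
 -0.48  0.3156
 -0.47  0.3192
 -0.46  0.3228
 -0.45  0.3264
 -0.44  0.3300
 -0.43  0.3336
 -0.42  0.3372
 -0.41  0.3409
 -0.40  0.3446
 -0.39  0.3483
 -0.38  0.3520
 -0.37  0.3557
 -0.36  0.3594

σ√T = 0.24·√2 = 0.3394
ln(S/K) + (r − q + σ²/2)T = ln(70/60) + (0.051 − 0.03 + 0.24²/2)·2 = 0.1542 + 0.0996 = 0.2538
d₁ = 0.2538 / 0.3394 = 0.7476 ⇒ 0.75
d₂ = d₁ − σ√T = 0.7476 − 0.3394 = 0.4082 ⇒ 0.41
exp(−qT) = exp(−0.03·2) = 0.9418;  exp(−rT) = exp(−0.051·2) = 0.9030
N(−d₂) = N(-0.41) = 0.3409;  N(−d₁) = N(-0.75) = 0.2266
P = 60·0.9030·0.3409 − 70·0.9418·0.2266 = 18.4700 − 14.9388 = 3.5311

$3.53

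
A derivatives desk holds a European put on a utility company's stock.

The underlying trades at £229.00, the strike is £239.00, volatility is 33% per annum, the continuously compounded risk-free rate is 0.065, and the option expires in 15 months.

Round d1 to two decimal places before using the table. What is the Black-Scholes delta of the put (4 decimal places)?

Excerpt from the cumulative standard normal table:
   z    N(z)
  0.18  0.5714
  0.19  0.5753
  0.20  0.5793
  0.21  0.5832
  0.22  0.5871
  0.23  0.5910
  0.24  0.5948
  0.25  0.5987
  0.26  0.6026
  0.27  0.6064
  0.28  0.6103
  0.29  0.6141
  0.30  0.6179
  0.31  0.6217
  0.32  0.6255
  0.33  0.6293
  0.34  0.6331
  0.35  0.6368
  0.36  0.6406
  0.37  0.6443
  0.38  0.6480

σ√T = 0.33 × 1.1180 = 0.3690
d₁ = [ln(229/239) + (0.065 + ½·0.33²)·1.25] / (σ√T) = (-0.0427 + 0.1493) / 0.3690 = 0.2888 ≈ 0.29
N(d₁) = N(0.29) = 0.6141
Δ_put = N(d₁) − 1 = 0.6141 − 1 = -0.3859

-0.3859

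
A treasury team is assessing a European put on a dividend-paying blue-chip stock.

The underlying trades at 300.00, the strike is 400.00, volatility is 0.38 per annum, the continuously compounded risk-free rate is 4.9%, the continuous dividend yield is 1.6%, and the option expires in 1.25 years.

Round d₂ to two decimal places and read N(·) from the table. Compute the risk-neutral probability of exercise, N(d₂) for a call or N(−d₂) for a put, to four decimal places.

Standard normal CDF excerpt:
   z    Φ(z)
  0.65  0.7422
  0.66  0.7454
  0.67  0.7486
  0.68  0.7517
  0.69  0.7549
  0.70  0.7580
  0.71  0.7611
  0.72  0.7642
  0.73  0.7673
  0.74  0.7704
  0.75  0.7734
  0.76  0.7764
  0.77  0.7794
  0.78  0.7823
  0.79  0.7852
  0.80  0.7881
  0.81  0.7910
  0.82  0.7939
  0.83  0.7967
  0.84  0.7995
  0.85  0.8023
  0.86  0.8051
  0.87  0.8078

0.7852

σ√T = 0.38 × 1.1180 = 0.4249
d₁ = [ln(300/400) + (0.049 − 0.016 + 0.38²/2)·1.25] / 0.4249 = [-0.2877 + 0.1315] / 0.4249 = -0.3676 which rounds to -0.37
d₂ = d₁ − σ√T = -0.3676 − 0.4249 = -0.7925 which rounds to -0.79
Risk-neutral Pr[S_T < K] = N(−d₂) = N(0.79) = 0.7852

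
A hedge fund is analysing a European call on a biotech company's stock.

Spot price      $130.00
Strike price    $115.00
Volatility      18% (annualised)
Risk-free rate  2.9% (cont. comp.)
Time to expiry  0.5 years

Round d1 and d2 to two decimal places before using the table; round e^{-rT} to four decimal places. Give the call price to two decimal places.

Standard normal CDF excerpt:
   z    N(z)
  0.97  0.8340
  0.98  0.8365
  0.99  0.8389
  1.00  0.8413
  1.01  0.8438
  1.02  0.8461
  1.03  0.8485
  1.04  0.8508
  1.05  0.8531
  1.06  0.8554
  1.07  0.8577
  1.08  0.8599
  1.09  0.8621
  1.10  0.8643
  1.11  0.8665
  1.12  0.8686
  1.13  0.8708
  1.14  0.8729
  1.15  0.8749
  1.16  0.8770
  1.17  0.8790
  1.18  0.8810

σ√T = 0.18 × 0.7071 = 0.1273
ln(S/K) + (r + σ²/2)T = ln(130/115) + (0.029 + 0.18²/2)·0.5 = 0.1226 + 0.0226 = 0.1452
d₁ = 0.1452 / 0.1273 = 1.1408 which rounds to 1.14
d₂ = d₁ − σ√T = 1.1408 − 0.1273 = 1.0135 which rounds to 1.01
e^(−rT) = e^(−0.029·0.5) = 0.9856
C = 130·N(1.14) − 115·0.9856·N(1.01) = 130·0.8729 − 115·0.9856·0.8438 = 113.4770 − 95.6397 = 17.8373

$17.84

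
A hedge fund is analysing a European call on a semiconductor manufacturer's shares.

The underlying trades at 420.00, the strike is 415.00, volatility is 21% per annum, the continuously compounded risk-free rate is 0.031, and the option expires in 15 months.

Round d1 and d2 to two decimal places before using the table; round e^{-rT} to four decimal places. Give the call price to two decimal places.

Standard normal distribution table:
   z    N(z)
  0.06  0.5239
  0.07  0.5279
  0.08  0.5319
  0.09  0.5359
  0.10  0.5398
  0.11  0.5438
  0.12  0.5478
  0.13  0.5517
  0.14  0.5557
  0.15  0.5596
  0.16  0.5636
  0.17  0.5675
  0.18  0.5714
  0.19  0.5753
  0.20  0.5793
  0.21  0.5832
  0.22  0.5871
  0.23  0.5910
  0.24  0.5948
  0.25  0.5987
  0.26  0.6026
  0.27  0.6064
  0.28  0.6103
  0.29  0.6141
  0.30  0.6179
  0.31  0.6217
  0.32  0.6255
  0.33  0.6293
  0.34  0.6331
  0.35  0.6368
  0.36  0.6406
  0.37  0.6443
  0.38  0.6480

σ√T = 0.21 × 1.1180 = 0.2348
d₁ = [ln(420/415) + (0.031 + ½·0.21²)·1.25] / (σ√T) = (0.0120 + 0.0663) / 0.2348 = 0.3334 ⇒ 0.33
d₂ = 0.3334 − 0.2348 = 0.0987 ⇒ 0.10
exp(−rT) = exp(−0.031·1.25) = 0.9620
N(d₁) = N(0.33) = 0.6293;  N(d₂) = N(0.10) = 0.5398
C = 420·0.6293 − 415·0.9620·0.5398 = 264.3060 − 215.5044 = 48.8016

48.80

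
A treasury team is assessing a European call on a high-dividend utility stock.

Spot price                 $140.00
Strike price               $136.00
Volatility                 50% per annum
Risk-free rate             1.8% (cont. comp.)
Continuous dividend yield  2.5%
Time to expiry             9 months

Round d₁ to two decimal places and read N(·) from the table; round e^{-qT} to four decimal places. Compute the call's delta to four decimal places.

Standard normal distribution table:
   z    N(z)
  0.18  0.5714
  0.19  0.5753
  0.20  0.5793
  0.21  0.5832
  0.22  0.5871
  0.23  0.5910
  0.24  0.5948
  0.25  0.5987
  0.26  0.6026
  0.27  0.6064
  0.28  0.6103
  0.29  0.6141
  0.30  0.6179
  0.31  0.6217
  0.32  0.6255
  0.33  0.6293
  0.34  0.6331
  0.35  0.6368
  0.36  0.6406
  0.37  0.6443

0.5951

σ√T = 0.5 × 0.8660 = 0.4330
d₁ = [ln(140/136) + (0.018 − 0.025 + 0.5²/2)·0.75] / 0.4330 = [0.0290 + 0.0885] / 0.4330 = 0.2713 ≈ 0.27
N(d₁) = N(0.27) = 0.6064
Δ_call = exp(−qT)·N(d₁) = 0.9814·0.6064 = 0.5951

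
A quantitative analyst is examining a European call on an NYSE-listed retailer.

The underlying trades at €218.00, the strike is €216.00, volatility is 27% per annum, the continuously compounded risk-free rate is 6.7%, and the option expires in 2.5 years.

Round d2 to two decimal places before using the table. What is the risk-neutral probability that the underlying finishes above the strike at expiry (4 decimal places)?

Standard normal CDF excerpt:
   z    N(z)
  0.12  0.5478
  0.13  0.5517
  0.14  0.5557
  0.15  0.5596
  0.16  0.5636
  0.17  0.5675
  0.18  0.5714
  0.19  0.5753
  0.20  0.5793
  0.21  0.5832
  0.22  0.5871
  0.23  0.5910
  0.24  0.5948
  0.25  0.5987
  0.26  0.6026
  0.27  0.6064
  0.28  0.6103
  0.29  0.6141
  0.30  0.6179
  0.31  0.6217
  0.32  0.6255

0.5793

σ√T = 0.27 × 1.5811 = 0.4269
d₁ = [ln(218/216) + (0.067 + 0.27²/2)·2.5] / 0.4269 = [0.0092 + 0.2586] / 0.4269 = 0.6274 which rounds to 0.63
d₂ = d₁ − σ√T = 0.6274 − 0.4269 = 0.2005 which rounds to 0.20
Risk-neutral Pr[S_T > K] = N(d₂) = N(0.20) = 0.5793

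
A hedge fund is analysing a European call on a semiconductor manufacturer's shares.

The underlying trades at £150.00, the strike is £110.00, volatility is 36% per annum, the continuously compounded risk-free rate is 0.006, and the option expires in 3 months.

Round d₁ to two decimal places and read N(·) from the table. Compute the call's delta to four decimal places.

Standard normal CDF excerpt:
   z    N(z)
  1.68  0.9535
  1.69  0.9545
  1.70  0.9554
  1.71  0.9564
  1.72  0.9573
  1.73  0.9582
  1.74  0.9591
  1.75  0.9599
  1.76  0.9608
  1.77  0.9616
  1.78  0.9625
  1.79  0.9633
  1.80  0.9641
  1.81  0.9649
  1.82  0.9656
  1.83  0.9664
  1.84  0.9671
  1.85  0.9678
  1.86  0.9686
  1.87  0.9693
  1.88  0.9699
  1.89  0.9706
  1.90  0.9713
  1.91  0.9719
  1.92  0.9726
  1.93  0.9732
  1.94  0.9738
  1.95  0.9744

σ√T = 0.36·√0.25 = 0.1800
d₁ = [ln(150/110) + (0.006 + 0.36²/2)·0.25] / 0.1800 = [0.3102 + 0.0177] / 0.1800 = 1.8214 which rounds to 1.82
N(d₁) = N(1.82) = 0.9656
Δ_call = N(d₁) = 0.9656

0.9656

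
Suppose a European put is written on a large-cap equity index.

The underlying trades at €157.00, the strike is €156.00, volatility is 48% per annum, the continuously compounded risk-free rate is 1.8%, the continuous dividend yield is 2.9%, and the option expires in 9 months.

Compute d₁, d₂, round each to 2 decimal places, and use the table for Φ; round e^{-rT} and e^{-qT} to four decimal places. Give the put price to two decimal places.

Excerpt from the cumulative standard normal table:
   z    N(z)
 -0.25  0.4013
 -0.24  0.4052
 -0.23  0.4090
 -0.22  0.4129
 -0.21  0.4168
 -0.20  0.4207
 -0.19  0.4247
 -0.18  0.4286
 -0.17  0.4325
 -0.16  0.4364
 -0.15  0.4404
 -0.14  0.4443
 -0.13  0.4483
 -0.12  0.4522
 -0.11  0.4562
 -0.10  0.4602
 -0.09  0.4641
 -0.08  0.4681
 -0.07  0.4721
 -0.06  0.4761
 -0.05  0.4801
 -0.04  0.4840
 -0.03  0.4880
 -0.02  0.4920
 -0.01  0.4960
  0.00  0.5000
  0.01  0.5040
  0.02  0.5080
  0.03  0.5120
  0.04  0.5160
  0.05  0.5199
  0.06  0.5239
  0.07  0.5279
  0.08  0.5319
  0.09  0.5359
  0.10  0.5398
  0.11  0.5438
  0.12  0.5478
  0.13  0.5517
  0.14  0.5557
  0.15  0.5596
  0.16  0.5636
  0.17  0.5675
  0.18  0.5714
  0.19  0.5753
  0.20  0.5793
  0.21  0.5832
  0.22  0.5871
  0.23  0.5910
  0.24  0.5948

€25.13

σ√T = 0.48 × 0.8660 = 0.4157
d₁ = [ln(157/156) + (0.018 − 0.029 + ½·0.48²)·0.75] / (σ√T) = (0.0064 + 0.0781) / 0.4157 = 0.2034 → 0.20
d₂ = 0.2034 − 0.4157 = -0.2123 → -0.21
e^(−qT) = e^(−0.029·0.75) = 0.9785;  e^(−rT) = e^(−0.018·0.75) = 0.9866
N(−d₂) = N(0.21) = 0.5832;  N(−d₁) = N(-0.20) = 0.4207
P = 156·0.9866·0.5832 − 157·0.9785·0.4207 = 89.7601 − 64.6298 = 25.1303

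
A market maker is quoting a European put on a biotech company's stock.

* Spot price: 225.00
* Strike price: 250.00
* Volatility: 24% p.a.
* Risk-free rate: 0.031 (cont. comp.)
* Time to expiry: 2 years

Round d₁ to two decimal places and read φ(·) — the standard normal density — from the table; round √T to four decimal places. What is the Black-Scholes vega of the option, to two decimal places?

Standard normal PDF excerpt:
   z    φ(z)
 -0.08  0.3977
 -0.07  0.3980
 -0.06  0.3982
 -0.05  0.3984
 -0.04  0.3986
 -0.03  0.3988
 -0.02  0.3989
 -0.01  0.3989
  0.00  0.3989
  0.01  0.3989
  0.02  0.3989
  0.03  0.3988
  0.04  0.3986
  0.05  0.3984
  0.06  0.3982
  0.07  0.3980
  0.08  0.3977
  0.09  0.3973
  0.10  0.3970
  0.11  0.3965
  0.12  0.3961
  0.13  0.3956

126.83

T = 2;  σ√T = 0.3394
d₁ = [ln(225/250) + (0.031 + 0.24²/2)·2] / 0.3394 = [-0.1054 + 0.1196] / 0.3394 = 0.0420 which rounds to 0.04
√T = √2 = 1.4142
φ(d₁) = φ(0.04) = 0.3986
vega = S·φ(d₁)·√T = 225·0.3986·1.4142 = 126.8325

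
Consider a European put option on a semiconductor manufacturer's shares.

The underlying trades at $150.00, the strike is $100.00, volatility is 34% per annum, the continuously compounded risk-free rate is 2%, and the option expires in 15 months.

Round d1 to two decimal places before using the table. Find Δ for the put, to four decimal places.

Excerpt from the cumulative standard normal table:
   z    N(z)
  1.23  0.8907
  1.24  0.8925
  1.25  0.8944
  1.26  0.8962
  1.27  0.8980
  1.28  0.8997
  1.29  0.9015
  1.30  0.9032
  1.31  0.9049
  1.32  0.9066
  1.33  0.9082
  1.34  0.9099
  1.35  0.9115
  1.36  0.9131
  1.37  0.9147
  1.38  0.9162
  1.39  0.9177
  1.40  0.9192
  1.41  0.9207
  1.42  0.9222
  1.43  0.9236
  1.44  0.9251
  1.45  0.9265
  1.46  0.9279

T = 1.25;  σ√T = 0.3801
ln(S/K) + (r + σ²/2)T = ln(150/100) + (0.02 + 0.34²/2)·1.25 = 0.4055 + 0.0973 = 0.5027
d₁ = 0.5027 / 0.3801 = 1.3225 ⇒ 1.32
N(d₁) = N(1.32) = 0.9066
Δ_put = N(d₁) − 1 = 0.9066 − 1 = -0.0934

-0.0934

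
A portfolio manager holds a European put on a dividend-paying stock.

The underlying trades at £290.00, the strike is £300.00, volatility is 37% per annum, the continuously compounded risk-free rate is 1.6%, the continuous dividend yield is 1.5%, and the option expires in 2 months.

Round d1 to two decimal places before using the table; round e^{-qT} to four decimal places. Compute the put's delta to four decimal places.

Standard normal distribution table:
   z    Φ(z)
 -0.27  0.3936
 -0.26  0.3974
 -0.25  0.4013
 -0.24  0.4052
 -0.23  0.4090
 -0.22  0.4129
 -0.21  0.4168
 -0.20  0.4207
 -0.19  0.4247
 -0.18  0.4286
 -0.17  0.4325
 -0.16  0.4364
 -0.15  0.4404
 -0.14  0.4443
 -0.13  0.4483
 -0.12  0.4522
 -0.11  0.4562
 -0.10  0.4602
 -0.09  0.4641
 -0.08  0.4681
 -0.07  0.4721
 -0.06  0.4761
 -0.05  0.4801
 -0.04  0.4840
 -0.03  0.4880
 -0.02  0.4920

-0.5582

σ√T = 0.37 × 0.4082 = 0.1511
d₁ = [ln(290/300) + (0.016 − 0.015 + 0.37²/2)·0.1667] / 0.1511 = [-0.0339 + 0.0116] / 0.1511 = -0.1478 ≈ -0.15
N(d₁) = N(-0.15) = 0.4404
Δ_put = e^(−qT)·(N(d₁) − 1) = 0.9975·(0.4404 − 1) = -0.5582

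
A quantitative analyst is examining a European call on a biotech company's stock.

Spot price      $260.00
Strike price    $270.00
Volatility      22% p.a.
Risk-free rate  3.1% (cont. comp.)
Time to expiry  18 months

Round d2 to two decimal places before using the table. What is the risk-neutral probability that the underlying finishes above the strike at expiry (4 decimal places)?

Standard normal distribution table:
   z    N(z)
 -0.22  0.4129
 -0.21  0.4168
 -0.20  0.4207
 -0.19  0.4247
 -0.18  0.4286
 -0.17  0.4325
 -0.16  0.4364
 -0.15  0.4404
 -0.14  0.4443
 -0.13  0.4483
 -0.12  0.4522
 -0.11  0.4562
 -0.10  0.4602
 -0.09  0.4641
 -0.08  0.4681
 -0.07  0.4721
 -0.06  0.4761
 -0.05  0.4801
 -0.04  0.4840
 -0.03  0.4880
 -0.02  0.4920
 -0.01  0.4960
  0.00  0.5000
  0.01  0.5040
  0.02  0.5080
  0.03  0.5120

0.4602

σ√T = 0.22·√1.5 = 0.2694
d₁ = [ln(260/270) + (0.031 + ½·0.22²)·1.5] / (σ√T) = (-0.0377 + 0.0828) / 0.2694 = 0.1672 ⇒ 0.17
d₂ = 0.1672 − 0.2694 = -0.1022 ⇒ -0.10
Pr(exercise) under Q = N(d₂) = 0.4602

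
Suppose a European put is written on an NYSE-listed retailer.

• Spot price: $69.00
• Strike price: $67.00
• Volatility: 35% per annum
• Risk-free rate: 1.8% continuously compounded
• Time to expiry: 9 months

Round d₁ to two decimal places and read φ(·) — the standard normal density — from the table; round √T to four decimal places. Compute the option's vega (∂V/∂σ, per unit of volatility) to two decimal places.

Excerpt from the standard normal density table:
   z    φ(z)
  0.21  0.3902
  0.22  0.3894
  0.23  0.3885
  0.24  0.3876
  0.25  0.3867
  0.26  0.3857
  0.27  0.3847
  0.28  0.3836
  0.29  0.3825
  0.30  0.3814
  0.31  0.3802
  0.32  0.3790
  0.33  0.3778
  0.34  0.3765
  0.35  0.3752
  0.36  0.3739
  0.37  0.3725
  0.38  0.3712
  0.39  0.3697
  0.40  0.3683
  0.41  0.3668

σ√T = 0.35·√0.75 = 0.3031
ln(S/K) + (r + σ²/2)T = ln(69/67) + (0.018 + 0.35²/2)·0.75 = 0.0294 + 0.0594 = 0.0889
d₁ = 0.0889 / 0.3031 = 0.2931 which rounds to 0.29
√T = √0.75 = 0.8660
φ(d₁) = φ(0.29) = 0.3825
vega = S·φ(d₁)·√T = 69·0.3825·0.8660 = 22.8559

22.86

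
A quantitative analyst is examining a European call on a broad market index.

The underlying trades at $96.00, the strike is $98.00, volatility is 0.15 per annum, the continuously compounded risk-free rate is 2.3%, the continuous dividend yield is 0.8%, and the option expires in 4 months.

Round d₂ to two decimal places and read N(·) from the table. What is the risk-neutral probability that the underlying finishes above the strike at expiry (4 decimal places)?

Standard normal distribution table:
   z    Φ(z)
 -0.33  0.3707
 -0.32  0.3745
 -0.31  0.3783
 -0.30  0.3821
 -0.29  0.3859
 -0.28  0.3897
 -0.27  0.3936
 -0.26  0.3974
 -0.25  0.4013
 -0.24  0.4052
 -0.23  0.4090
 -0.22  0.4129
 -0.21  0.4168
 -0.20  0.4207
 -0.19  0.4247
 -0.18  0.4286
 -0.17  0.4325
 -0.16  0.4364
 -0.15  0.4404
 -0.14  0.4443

0.4129

T = 0.3333;  σ√T = 0.0866
d₁ = [ln(96/98) + (0.023 − 0.008 + 0.15²/2)·0.3333] / 0.0866 = [-0.0206 + 0.0087] / 0.0866 = -0.1371 ≈ -0.14
d₂ = d₁ − σ√T = -0.1371 − 0.0866 = -0.2237 ≈ -0.22
Pr(exercise) under Q = N(d₂) = 0.4129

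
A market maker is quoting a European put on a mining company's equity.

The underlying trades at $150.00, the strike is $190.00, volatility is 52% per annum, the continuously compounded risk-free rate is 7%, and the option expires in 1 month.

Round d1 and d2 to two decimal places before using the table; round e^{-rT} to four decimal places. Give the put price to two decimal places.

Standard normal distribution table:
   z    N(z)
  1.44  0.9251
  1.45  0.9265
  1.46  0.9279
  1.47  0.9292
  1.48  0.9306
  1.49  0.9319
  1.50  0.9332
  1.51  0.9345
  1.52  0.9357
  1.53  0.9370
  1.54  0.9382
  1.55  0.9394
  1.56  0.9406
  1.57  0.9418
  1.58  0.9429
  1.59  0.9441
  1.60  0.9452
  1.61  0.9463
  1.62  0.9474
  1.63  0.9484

T = 0.08333;  σ√T = 0.1501
d₁ = [ln(150/190) + (0.07 + 0.52²/2)·0.08333] / 0.1501 = [-0.2364 + 0.0171] / 0.1501 = -1.4608 → -1.46
d₂ = d₁ − σ√T = -1.4608 − 0.1501 = -1.6110 → -1.61
exp(−rT) = exp(−0.07·0.08333) = 0.9942
N(−d₂) = N(1.61) = 0.9463;  N(−d₁) = N(1.46) = 0.9279
P = 190·0.9942·0.9463 − 150·0.9279 = 178.7542 − 139.1850 = 39.5692

$39.57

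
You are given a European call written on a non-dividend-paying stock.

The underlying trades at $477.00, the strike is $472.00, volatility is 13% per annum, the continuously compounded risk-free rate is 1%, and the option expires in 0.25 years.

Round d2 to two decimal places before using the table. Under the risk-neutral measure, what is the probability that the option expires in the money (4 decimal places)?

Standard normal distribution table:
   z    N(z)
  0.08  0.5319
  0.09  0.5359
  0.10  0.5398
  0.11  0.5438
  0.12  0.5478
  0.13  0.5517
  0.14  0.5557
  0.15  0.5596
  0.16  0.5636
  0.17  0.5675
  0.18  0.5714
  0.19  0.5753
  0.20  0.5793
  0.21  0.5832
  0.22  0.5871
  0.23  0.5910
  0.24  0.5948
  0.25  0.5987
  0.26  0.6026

T = 0.25;  σ√T = 0.0650
d₁ = [ln(477/472) + (0.01 + ½·0.13²)·0.25] / (σ√T) = (0.0105 + 0.0046) / 0.0650 = 0.2331 ⇒ 0.23
d₂ = 0.2331 − 0.0650 = 0.1681 ⇒ 0.17
Risk-neutral Pr[S_T > K] = N(d₂) = N(0.17) = 0.5675

0.5675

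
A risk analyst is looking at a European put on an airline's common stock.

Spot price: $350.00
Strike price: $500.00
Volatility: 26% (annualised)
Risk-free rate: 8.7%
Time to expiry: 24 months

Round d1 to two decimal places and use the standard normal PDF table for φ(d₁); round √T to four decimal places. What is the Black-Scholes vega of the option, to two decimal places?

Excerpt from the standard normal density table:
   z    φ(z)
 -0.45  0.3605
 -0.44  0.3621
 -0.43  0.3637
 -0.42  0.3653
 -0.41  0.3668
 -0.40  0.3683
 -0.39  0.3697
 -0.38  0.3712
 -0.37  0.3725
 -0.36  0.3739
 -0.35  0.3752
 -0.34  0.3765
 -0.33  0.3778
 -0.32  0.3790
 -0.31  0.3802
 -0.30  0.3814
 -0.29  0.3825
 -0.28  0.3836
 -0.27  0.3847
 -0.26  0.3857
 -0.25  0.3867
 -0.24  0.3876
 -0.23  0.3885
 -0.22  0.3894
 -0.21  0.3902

σ√T = 0.26 × 1.4142 = 0.3677
d₁ = [ln(350/500) + (0.087 + 0.26²/2)·2] / 0.3677 = [-0.3567 + 0.2416] / 0.3677 = -0.3130 ⇒ -0.31
√T = √2 = 1.4142
φ(d₁) = φ(-0.31) = 0.3802
vega = S·φ(d₁)·√T = 350·0.3802·1.4142 = 188.1876

188.19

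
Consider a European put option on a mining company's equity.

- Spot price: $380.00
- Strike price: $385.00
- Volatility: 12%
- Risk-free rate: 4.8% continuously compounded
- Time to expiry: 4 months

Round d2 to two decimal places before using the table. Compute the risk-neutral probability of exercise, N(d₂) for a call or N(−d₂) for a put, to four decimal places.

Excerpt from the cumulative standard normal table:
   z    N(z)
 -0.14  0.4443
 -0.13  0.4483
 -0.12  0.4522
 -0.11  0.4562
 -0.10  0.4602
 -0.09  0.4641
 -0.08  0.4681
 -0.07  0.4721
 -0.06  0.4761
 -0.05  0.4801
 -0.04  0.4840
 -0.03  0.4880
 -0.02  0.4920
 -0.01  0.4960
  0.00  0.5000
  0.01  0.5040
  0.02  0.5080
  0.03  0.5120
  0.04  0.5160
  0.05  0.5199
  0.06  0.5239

0.4960

σ√T = 0.12 × 0.5774 = 0.0693
d₁ = [ln(380/385) + (0.048 + ½·0.12²)·0.3333] / (σ√T) = (-0.0131 + 0.0184) / 0.0693 = 0.0769 ⇒ 0.08
d₂ = 0.0769 − 0.0693 = 0.0076 ⇒ 0.01
Pr(exercise) under Q = N(−d₂) = N(-0.01) = 0.4960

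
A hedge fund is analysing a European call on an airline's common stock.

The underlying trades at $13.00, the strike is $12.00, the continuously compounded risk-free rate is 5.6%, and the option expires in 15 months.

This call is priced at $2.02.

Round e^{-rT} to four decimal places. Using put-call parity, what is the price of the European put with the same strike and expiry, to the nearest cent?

e^(−rT) = e^(−0.056·1.25) = 0.9324
Put-call parity: C − P = S − K·e^(−rT) = 13 − 12·0.9324 = 13 − 11.1888 = 1.8112
P = C − (C − P) = 2.02 − (1.8112) = 0.2088

$0.21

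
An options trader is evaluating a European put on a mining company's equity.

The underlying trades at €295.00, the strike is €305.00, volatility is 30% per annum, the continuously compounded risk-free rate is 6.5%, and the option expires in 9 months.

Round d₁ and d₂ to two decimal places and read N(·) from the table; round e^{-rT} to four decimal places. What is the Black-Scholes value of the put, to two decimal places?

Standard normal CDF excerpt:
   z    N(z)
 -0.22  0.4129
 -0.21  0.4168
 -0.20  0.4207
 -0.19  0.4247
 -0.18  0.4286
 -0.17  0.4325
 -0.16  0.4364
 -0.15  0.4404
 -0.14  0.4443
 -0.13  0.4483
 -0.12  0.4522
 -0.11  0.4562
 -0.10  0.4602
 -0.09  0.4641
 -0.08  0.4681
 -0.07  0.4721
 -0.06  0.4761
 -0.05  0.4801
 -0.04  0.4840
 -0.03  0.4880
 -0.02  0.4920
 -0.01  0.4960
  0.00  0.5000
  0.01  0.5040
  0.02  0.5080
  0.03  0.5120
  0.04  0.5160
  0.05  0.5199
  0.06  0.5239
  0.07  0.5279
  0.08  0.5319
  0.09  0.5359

€28.06

σ√T = 0.3·√0.75 = 0.2598
ln(S/K) + (r + σ²/2)T = ln(295/305) + (0.065 + 0.3²/2)·0.75 = -0.0333 + 0.0825 = 0.0492
d₁ = 0.0492 / 0.2598 = 0.1892 which rounds to 0.19
d₂ = d₁ − σ√T = 0.1892 − 0.2598 = -0.0706 which rounds to -0.07
exp(−rT) = exp(−0.065·0.75) = 0.9524
P = 305·0.9524·N(0.07) − 295·N(-0.19) = 305·0.9524·0.5279 − 295·0.4247 = 153.3454 − 125.2865 = 28.0589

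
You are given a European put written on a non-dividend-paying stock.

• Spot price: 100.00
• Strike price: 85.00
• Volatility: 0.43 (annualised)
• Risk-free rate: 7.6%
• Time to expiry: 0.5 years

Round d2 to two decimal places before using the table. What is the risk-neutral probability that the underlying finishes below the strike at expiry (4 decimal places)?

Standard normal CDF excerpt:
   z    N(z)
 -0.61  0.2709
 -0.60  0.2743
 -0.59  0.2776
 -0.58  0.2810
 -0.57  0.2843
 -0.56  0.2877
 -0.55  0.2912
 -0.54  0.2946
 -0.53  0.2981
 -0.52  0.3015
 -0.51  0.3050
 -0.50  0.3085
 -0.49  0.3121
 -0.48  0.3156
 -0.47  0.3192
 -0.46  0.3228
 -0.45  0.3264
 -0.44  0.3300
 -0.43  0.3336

0.3050

σ√T = 0.43 × 0.7071 = 0.3041
d₁ = [ln(100/85) + (0.076 + 0.43²/2)·0.5] / 0.3041 = [0.1625 + 0.0842] / 0.3041 = 0.8115 → 0.81
d₂ = d₁ − σ√T = 0.8115 − 0.3041 = 0.5075 → 0.51
Pr(exercise) under Q = N(−d₂) = N(-0.51) = 0.3050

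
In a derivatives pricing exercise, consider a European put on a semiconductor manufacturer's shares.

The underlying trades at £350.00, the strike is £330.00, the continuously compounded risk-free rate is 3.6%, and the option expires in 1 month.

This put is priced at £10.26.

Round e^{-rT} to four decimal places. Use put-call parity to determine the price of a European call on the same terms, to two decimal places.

exp(−rT) = exp(−0.036·0.08333) = 0.9970
Put-call parity: C − P = S − K·e^(−rT) = 350 − 330·0.9970 = 350 − 329.0100 = 20.9900
C = P + (C − P) = 10.26 + (20.9900) = 31.2500

£31.25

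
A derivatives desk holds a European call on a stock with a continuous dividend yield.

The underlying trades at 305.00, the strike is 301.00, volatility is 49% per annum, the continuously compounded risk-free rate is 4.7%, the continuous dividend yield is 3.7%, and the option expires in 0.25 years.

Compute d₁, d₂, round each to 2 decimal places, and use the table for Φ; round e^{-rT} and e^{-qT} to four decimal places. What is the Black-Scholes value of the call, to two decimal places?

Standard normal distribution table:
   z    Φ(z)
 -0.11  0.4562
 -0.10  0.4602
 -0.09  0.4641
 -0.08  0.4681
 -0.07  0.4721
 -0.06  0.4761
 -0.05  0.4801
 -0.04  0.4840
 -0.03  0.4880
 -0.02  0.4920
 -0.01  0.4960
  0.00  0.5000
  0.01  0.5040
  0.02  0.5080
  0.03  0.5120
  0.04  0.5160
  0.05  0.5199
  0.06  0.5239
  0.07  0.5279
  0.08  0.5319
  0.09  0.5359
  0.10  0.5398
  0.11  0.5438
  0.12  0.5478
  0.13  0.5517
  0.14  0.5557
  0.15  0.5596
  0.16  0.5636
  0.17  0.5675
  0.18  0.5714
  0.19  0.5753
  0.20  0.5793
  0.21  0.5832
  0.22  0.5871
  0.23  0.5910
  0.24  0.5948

32.22

T = 0.25;  σ√T = 0.2450
d₁ = [ln(305/301) + (0.047 − 0.037 + ½·0.49²)·0.25] / (σ√T) = (0.0132 + 0.0325) / 0.2450 = 0.1866 ⇒ 0.19
d₂ = 0.1866 − 0.2450 = -0.0584 ⇒ -0.06
e^(−qT) = e^(−0.037·0.25) = 0.9908;  e^(−rT) = e^(−0.047·0.25) = 0.9883
N(d₁) = N(0.19) = 0.5753;  N(d₂) = N(-0.06) = 0.4761
C = 305·0.9908·0.5753 − 301·0.9883·0.4761 = 173.8522 − 141.6294 = 32.2228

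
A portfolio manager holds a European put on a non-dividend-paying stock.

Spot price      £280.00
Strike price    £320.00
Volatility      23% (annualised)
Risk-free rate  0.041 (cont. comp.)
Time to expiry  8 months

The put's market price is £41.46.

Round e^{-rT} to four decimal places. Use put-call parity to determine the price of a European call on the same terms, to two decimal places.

£10.10

e^(−rT) = e^(−0.041·0.6667) = 0.9730
Put-call parity: C − P = S − K·e^(−rT) = 280 − 320·0.9730 = 280 − 311.3600 = -31.3600
C = P + (C − P) = 41.46 + (-31.3600) = 10.1000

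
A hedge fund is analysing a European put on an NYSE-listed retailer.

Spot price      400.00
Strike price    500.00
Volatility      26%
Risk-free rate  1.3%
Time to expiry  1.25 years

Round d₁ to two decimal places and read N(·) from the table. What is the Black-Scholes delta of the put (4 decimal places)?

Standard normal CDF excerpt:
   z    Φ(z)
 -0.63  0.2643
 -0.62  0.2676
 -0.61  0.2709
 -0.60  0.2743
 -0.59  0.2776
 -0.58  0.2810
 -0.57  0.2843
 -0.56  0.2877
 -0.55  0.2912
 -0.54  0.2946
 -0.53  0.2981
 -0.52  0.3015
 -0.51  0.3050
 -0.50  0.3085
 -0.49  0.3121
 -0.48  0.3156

-0.7157

T = 1.25;  σ√T = 0.2907
d₁ = [ln(400/500) + (0.013 + 0.26²/2)·1.25] / 0.2907 = [-0.2231 + 0.0585] / 0.2907 = -0.5664 ≈ -0.57
N(d₁) = N(-0.57) = 0.2843
Δ_put = N(d₁) − 1 = 0.2843 − 1 = -0.7157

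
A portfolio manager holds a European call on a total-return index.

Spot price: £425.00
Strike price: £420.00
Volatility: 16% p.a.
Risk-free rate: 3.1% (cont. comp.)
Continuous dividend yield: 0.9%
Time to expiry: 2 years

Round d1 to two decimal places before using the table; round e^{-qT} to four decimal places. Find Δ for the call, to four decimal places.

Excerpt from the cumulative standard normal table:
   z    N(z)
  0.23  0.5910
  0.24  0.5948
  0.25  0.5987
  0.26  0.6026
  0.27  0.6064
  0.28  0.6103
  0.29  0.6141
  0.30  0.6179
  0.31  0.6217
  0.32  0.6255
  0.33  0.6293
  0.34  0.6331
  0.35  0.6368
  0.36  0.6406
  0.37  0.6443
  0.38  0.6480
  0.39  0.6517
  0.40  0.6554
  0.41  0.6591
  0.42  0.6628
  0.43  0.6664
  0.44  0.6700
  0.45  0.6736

0.6292

σ√T = 0.16·√2 = 0.2263
d₁ = [ln(425/420) + (0.031 − 0.009 + ½·0.16²)·2] / (σ√T) = (0.0118 + 0.0696) / 0.2263 = 0.3599 ≈ 0.36
N(d₁) = N(0.36) = 0.6406
Δ_call = e^(−qT)·N(d₁) = 0.9822·0.6406 = 0.6292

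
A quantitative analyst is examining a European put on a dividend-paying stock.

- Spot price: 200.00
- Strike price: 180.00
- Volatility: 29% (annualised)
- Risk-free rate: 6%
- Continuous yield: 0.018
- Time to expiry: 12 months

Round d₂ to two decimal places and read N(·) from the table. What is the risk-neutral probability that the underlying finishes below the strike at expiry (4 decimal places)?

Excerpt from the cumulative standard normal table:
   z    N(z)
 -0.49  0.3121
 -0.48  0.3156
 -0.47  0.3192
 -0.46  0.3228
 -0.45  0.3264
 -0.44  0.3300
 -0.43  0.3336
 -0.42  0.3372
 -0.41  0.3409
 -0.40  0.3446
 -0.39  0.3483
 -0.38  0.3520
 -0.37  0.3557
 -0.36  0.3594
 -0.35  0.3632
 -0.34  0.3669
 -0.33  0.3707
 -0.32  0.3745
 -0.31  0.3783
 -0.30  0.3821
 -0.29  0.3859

σ√T = 0.29·√1 = 0.2900
d₁ = [ln(200/180) + (0.06 − 0.018 + 0.29²/2)·1] / 0.2900 = [0.1054 + 0.0840] / 0.2900 = 0.6531 → 0.65
d₂ = d₁ − σ√T = 0.6531 − 0.2900 = 0.3631 → 0.36
Pr(exercise) under Q = N(−d₂) = N(-0.36) = 0.3594

0.3594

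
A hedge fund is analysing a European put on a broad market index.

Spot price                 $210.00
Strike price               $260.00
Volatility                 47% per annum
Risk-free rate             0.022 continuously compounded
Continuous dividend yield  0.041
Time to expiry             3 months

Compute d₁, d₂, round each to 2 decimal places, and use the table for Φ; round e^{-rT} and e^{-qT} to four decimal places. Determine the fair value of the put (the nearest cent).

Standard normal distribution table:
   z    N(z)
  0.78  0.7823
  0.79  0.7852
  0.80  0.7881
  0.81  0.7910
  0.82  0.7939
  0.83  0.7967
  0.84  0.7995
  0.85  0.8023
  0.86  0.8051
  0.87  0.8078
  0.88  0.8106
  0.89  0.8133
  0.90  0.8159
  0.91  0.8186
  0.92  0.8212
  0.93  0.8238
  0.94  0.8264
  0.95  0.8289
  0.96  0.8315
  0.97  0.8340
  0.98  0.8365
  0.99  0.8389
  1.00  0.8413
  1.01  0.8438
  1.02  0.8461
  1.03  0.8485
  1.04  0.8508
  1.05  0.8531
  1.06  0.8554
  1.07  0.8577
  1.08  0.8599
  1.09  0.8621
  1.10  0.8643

$56.17

σ√T = 0.47 × 0.5000 = 0.2350
d₁ = [ln(210/260) + (0.022 − 0.041 + 0.47²/2)·0.25] / 0.2350 = [-0.2136 + 0.0229] / 0.2350 = -0.8115 which rounds to -0.81
d₂ = d₁ − σ√T = -0.8115 − 0.2350 = -1.0465 which rounds to -1.05
exp(−qT) = exp(−0.041·0.25) = 0.9898;  exp(−rT) = exp(−0.022·0.25) = 0.9945
N(−d₂) = N(1.05) = 0.8531;  N(−d₁) = N(0.81) = 0.7910
P = 260·0.9945·0.8531 − 210·0.9898·0.7910 = 220.5861 − 164.4157 = 56.1704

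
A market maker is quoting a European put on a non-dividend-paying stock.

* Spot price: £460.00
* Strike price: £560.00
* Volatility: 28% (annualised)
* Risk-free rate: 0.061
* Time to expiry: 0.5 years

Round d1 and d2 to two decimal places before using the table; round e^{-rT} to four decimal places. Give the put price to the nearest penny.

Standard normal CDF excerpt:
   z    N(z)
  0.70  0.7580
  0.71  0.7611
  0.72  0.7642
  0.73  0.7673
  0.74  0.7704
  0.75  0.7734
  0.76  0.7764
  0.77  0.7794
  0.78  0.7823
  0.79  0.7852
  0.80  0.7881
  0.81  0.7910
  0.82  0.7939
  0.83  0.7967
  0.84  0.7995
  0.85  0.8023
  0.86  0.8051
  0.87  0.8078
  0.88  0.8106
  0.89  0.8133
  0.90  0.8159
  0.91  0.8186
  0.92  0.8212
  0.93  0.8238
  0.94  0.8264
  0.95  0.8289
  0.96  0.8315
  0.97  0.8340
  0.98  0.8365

£94.52

T = 0.5;  σ√T = 0.1980
d₁ = [ln(460/560) + (0.061 + ½·0.28²)·0.5] / (σ√T) = (-0.1967 + 0.0501) / 0.1980 = -0.7405 → -0.74
d₂ = -0.7405 − 0.1980 = -0.9385 → -0.94
exp(−rT) = exp(−0.061·0.5) = 0.9700
P = 560·0.9700·N(0.94) − 460·N(0.74) = 560·0.9700·0.8264 − 460·0.7704 = 448.9005 − 354.3840 = 94.5165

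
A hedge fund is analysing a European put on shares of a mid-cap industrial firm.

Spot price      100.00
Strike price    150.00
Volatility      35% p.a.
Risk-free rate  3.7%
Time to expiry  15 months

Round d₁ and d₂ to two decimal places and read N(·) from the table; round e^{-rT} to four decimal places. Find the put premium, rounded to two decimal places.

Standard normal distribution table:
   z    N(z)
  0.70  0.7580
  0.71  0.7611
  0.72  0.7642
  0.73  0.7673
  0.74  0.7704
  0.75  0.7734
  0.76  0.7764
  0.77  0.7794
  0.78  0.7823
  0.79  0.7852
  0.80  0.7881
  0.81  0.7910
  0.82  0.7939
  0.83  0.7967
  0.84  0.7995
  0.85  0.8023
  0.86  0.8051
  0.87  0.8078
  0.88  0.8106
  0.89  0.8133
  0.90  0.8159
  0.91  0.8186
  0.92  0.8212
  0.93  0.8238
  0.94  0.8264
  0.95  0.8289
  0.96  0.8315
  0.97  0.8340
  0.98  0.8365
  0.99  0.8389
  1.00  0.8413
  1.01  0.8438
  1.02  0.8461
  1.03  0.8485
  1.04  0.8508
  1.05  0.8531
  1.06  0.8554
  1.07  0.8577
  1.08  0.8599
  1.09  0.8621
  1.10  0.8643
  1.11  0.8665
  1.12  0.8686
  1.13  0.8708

σ√T = 0.35 × 1.1180 = 0.3913
ln(S/K) + (r + σ²/2)T = ln(100/150) + (0.037 + 0.35²/2)·1.25 = -0.4055 + 0.1228 = -0.2827
d₁ = -0.2827 / 0.3913 = -0.7223 → -0.72
d₂ = d₁ − σ√T = -0.7223 − 0.3913 = -1.1136 → -1.11
e^(−rT) = e^(−0.037·1.25) = 0.9548
P = 150·0.9548·N(1.11) − 100·N(0.72) = 150·0.9548·0.8665 − 100·0.7642 = 124.1001 − 76.4200 = 47.6801

47.68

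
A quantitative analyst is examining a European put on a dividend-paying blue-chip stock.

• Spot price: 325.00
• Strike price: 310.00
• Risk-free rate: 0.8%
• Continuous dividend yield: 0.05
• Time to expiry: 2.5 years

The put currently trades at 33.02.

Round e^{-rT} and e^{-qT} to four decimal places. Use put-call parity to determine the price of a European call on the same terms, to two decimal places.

exp(−qT) = exp(−0.05·2.5) = 0.8825;  exp(−rT) = exp(−0.008·2.5) = 0.9802
Put-call parity: C − P = S·e^(−qT) − K·e^(−rT) = 325·0.8825 − 310·0.9802 = 286.8125 − 303.8620 = -17.0495
C = P + (C − P) = 33.02 + (-17.0495) = 15.9705

15.97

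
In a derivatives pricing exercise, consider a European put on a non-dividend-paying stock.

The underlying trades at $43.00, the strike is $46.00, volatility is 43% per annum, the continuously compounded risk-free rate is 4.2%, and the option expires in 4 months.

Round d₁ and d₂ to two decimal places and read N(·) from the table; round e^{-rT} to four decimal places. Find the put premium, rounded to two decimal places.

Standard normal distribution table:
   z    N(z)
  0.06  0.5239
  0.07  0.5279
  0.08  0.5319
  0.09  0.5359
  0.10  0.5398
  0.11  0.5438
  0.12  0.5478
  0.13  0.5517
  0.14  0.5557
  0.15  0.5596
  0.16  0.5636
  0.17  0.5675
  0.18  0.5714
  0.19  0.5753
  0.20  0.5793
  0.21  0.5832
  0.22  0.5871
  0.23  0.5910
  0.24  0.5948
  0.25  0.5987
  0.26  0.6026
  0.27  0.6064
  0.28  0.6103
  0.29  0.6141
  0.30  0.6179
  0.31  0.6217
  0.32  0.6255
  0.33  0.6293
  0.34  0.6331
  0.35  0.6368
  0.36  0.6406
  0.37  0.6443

T = 0.3333;  σ√T = 0.2483
ln(S/K) + (r + σ²/2)T = ln(43/46) + (0.042 + 0.43²/2)·0.3333 = -0.0674 + 0.0448 = -0.0226
d₁ = -0.0226 / 0.2483 = -0.0911 → -0.09
d₂ = d₁ − σ√T = -0.0911 − 0.2483 = -0.3394 → -0.34
e^(−rT) = e^(−0.042·0.3333) = 0.9861
P = 46·0.9861·N(0.34) − 43·N(0.09) = 46·0.9861·0.6331 − 43·0.5359 = 28.7178 − 23.0437 = 5.6741

$5.67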